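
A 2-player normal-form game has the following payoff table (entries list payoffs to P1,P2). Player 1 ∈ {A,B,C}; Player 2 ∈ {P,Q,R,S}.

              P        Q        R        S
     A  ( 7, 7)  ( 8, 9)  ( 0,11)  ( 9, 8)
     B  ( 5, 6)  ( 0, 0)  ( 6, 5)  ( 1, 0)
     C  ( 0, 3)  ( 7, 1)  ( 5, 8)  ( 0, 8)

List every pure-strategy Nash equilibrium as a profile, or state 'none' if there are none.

No pure NE.

(A,P): not NE [P2→R gives 11>7]
(A,Q): not NE [P2→R gives 11>9]
(A,R): not NE [P1→B gives 6>0]
(A,S): not NE [P2→R gives 11>8]
(B,P): not NE [P1→A gives 7>5]
(B,Q): not NE [P1→A gives 8>0; P2→P gives 6>0]
(B,R): not NE [P2→P gives 6>5]
(B,S): not NE [P1→A gives 9>1; P2→P gives 6>0]
(C,P): not NE [P1→A gives 7>0; P2→S gives 8>3]
(C,Q): not NE [P1→A gives 8>7; P2→S gives 8>1]
(C,R): not NE [P1→B gives 6>5]
(C,S): not NE [P1→A gives 9>0]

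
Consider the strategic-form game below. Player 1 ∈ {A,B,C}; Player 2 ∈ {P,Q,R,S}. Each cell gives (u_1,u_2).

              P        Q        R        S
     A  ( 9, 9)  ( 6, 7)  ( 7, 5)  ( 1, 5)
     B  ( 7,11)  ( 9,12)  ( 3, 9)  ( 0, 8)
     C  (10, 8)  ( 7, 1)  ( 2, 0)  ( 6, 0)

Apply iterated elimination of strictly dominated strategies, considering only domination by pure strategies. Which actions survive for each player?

Survivors P1:{B,C} P2:{P,Q}

P2 drop R (P beats it: A:9>5 B:11>9 C:8>0)
P1 drop A (C beats it: P:10>9 Q:7>6 S:6>1)
P2 drop S (P beats it: B:11>8 C:8>0)
P1→{B,C} P2→{P,Q}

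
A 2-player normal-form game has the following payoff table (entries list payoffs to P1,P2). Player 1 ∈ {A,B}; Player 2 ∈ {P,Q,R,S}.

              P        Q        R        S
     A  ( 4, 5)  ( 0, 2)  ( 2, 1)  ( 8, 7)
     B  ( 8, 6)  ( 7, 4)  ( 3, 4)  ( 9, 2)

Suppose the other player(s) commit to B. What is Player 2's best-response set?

P2 best: {P}

u_2(P vs B) = 6
u_2(Q vs B) = 4
u_2(R vs B) = 4
u_2(S vs B) = 2
max payoff 6 at {P}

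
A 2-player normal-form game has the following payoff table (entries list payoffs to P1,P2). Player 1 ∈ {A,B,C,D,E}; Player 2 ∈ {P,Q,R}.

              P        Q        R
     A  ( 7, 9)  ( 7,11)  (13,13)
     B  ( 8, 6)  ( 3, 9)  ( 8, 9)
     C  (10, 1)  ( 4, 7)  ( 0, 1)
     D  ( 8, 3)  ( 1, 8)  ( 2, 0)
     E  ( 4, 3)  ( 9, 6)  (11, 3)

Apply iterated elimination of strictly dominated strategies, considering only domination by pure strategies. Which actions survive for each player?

P2 drop P (Q beats it: A:11>9 B:9>6 C:7>1 D:8>3 E:6>3)
P1 drop B (A beats it: Q:7>3 R:13>8)
P1 drop C (A beats it: Q:7>4 R:13>0)
P1 drop D (A beats it: Q:7>1 R:13>2)
P1→{A,E} P2→{Q,R}

IESDS → P1:{A,E} P2:{Q,R}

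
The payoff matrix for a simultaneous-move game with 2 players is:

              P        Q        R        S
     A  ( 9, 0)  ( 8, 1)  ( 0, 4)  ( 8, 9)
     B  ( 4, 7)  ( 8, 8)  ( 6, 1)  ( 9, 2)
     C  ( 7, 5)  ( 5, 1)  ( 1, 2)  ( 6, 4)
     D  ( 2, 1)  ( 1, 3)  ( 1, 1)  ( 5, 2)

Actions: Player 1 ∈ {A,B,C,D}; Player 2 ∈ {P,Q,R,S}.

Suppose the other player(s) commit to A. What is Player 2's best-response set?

u_2(P vs A) = 0
u_2(Q vs A) = 1
u_2(R vs A) = 4
u_2(S vs A) = 9
max payoff 9 at {S}

BR_2 = {S}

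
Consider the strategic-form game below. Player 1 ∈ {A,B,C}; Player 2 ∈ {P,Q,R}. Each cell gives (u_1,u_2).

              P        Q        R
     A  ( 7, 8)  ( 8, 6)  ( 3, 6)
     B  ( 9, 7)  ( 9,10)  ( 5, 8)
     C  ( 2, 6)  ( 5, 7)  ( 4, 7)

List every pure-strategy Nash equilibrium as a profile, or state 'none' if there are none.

(A,P): not NE [P1→B gives 9>7]
(A,Q): not NE [P1→B gives 9>8; P2→P gives 8>6]
(A,R): not NE [P1→B gives 5>3; P2→P gives 8>6]
(B,P): not NE [P2→Q gives 10>7]
(B,Q): NE
(B,R): not NE [P2→Q gives 10>8]
(C,P): not NE [P1→B gives 9>2; P2→R gives 7>6]
(C,Q): not NE [P1→B gives 9>5]
(C,R): not NE [P1→B gives 5>4]

PSNE = {(B,Q)}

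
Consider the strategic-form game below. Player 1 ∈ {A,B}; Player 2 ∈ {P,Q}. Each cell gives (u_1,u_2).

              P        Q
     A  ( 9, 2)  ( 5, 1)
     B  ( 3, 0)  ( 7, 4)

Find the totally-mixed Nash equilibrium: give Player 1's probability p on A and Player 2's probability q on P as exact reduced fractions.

(p,q) = (4/5, 1/4)

P1 indiff ⇒ q·9+(1-q)·5 = q·3+(1-q)·7 ⇒ q(6) = (1-q)(2) ⇒ q = 1/4
P2 indiff ⇒ p·2+(1-p)·0 = p·1+(1-p)·4 ⇒ p(1) = (1-p)(4) ⇒ p = 4/5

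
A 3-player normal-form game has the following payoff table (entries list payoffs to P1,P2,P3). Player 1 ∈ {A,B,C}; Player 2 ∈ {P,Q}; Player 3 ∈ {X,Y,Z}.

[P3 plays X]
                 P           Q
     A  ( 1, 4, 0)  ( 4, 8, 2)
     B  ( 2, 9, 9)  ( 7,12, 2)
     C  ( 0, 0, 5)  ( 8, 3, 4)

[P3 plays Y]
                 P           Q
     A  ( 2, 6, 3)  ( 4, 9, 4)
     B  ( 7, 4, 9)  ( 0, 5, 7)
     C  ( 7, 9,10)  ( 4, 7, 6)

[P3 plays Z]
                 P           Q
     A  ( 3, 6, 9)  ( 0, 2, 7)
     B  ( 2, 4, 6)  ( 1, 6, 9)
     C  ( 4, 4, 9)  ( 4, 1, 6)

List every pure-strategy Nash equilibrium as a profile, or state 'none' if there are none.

(A,P,X): not NE [P1→B gives 2>1; P2→Q gives 8>4; P3→Z gives 9>0]
(A,P,Y): not NE [P1→C gives 7>2; P2→Q gives 9>6; P3→Z gives 9>3]
(A,P,Z): not NE [P1→C gives 4>3]
(A,Q,X): not NE [P1→C gives 8>4; P3→Z gives 7>2]
(A,Q,Y): not NE [P3→Z gives 7>4]
(A,Q,Z): not NE [P1→C gives 4>0; P2→P gives 6>2]
(B,P,X): not NE [P2→Q gives 12>9]
(B,P,Y): not NE [P2→Q gives 5>4]
(B,P,Z): not NE [P1→C gives 4>2; P2→Q gives 6>4; P3→Y gives 9>6]
(B,Q,X): not NE [P1→C gives 8>7; P3→Z gives 9>2]
(B,Q,Y): not NE [P1→C gives 4>0; P3→Z gives 9>7]
(B,Q,Z): not NE [P1→C gives 4>1]
(C,P,X): not NE [P1→B gives 2>0; P2→Q gives 3>0; P3→Y gives 10>5]
(C,P,Y): NE
(C,P,Z): not NE [P3→Y gives 10>9]
(C,Q,X): not NE [P3→Z gives 6>4]
(C,Q,Y): not NE [P2→P gives 9>7]
(C,Q,Z): not NE [P2→P gives 4>1]

PSNE = {(C,P,Y)}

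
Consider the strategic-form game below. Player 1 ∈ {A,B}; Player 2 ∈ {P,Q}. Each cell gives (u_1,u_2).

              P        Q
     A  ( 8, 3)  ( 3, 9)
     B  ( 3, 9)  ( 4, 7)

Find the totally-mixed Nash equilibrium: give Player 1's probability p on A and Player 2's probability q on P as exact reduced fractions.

P1 indiff ⇒ q·8+(1-q)·3 = q·3+(1-q)·4 ⇒ q(5) = (1-q)(1) ⇒ q = 1/6
P2 indiff ⇒ p·3+(1-p)·9 = p·9+(1-p)·7 ⇒ p(-6) = (1-p)(-2) ⇒ p = 1/4

P1 mixes 1/4 on A; P2 mixes 1/6 on P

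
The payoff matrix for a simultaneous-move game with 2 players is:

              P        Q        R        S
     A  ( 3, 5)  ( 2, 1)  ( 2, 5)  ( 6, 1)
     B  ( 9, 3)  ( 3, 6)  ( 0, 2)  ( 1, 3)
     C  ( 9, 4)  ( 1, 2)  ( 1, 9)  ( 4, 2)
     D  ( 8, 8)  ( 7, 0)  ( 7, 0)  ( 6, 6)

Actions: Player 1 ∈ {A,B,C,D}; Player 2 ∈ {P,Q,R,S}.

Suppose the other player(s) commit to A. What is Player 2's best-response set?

P2 best: {P,R}

u_2(P vs A) = 5
u_2(Q vs A) = 1
u_2(R vs A) = 5
u_2(S vs A) = 1
max payoff 5 at {P,R}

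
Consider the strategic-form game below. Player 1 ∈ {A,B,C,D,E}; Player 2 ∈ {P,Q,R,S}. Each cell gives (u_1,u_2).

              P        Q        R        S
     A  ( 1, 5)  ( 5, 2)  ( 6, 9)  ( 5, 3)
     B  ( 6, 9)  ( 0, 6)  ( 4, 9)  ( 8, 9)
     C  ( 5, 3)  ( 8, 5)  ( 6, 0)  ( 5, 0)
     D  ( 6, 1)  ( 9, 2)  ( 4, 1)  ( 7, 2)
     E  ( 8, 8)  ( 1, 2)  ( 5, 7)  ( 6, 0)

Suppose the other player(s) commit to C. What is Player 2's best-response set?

u_2(P vs C) = 3
u_2(Q vs C) = 5
u_2(R vs C) = 0
u_2(S vs C) = 0
max payoff 5 at {Q}

argmax u_2 = {Q}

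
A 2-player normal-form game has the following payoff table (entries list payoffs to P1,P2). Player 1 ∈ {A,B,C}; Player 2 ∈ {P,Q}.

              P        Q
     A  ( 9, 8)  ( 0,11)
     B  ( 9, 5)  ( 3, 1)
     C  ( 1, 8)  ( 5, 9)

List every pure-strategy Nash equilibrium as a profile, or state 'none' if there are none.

PSNE = {(B,P), (C,Q)}

(A,P): not NE [P2→Q gives 11>8]
(A,Q): not NE [P1→C gives 5>0]
(B,P): NE
(B,Q): not NE [P1→C gives 5>3; P2→P gives 5>1]
(C,P): not NE [P1→B gives 9>1; P2→Q gives 9>8]
(C,Q): NE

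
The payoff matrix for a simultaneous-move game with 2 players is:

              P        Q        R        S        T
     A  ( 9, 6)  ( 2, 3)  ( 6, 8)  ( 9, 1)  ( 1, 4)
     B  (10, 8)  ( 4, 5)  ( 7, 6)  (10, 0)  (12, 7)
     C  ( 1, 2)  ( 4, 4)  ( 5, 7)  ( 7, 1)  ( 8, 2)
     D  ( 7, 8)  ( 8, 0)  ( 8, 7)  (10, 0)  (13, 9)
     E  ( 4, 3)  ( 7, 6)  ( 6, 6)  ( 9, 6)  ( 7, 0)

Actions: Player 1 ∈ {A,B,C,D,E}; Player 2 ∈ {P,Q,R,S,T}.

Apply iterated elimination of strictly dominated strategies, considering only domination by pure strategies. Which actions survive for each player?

P1 drop A (B beats it: P:10>9 Q:4>2 R:7>6 S:10>9 T:12>1)
P1 drop C (D beats it: P:7>1 Q:8>4 R:8>5 S:10>7 T:13>8)
P1 drop E (D beats it: P:7>4 Q:8>7 R:8>6 S:10>9 T:13>7)
P2 drop Q (P beats it: B:8>5 D:8>0)
P2 drop R (P beats it: B:8>6 D:8>7)
P2 drop S (P beats it: B:8>0 D:8>0)
P1→{B,D} P2→{P,T}

IESDS → P1:{B,D} P2:{P,T}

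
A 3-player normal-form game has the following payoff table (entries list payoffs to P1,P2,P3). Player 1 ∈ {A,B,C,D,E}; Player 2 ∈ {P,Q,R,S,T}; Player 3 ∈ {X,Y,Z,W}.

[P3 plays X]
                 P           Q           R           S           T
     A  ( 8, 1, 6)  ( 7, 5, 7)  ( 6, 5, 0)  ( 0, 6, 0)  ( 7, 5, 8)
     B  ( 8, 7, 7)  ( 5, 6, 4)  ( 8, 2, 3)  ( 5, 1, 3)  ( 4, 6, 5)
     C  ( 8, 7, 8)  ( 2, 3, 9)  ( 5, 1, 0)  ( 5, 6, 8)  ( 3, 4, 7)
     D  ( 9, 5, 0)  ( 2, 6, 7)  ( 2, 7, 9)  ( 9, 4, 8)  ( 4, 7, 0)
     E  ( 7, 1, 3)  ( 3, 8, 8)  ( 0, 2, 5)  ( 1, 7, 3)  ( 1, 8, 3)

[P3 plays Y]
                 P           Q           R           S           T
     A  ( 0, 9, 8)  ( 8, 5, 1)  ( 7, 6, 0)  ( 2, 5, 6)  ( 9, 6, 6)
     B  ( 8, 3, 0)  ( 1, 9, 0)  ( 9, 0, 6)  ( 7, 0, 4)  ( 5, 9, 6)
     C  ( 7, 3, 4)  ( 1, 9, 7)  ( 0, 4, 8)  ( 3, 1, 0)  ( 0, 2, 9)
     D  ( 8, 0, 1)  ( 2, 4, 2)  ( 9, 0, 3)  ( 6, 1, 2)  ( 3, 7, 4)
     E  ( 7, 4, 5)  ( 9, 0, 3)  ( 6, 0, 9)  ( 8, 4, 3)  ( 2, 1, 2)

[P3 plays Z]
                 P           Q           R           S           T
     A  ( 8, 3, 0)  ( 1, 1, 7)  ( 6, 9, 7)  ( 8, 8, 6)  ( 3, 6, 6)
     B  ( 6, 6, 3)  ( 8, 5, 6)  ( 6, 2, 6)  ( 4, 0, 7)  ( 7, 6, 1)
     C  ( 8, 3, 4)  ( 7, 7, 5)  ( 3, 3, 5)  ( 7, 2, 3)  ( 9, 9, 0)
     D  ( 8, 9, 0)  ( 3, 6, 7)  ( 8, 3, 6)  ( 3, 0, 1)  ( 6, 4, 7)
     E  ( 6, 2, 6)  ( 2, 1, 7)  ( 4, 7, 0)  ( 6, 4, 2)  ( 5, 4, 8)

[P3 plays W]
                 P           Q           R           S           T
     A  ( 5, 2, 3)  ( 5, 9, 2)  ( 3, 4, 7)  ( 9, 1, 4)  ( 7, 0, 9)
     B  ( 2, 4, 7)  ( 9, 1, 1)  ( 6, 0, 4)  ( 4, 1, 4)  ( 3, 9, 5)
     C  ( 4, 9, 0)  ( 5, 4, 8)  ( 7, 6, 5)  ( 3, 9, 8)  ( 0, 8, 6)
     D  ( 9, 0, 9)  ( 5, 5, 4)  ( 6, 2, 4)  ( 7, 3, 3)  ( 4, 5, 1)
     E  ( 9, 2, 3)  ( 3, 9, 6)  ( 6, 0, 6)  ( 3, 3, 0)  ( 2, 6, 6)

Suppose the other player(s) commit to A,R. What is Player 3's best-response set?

argmax u_3 = {Z,W}

u_3(X vs A,R) = 0
u_3(Y vs A,R) = 0
u_3(Z vs A,R) = 7
u_3(W vs A,R) = 7
max payoff 7 at {Z,W}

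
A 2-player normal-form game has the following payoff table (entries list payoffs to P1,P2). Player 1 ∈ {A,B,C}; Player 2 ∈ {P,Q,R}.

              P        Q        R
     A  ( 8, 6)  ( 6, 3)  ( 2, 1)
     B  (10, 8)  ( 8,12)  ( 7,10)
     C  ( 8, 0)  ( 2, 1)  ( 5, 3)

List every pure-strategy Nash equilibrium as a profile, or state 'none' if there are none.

PSNE = {(B,Q)}

(A,P): not NE [P1→B gives 10>8]
(A,Q): not NE [P1→B gives 8>6; P2→P gives 6>3]
(A,R): not NE [P1→B gives 7>2; P2→P gives 6>1]
(B,P): not NE [P2→Q gives 12>8]
(B,Q): NE
(B,R): not NE [P2→Q gives 12>10]
(C,P): not NE [P1→B gives 10>8; P2→R gives 3>0]
(C,Q): not NE [P1→B gives 8>2; P2→R gives 3>1]
(C,R): not NE [P1→B gives 7>5]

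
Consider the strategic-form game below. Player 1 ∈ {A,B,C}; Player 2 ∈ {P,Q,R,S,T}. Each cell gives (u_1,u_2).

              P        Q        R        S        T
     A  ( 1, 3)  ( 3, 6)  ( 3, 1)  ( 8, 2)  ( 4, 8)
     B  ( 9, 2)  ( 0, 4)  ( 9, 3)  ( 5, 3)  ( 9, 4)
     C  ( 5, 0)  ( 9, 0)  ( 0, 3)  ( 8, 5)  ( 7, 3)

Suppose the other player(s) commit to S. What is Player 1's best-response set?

P1 best: {A,C}

u_1(A vs S) = 8
u_1(B vs S) = 5
u_1(C vs S) = 8
max payoff 8 at {A,C}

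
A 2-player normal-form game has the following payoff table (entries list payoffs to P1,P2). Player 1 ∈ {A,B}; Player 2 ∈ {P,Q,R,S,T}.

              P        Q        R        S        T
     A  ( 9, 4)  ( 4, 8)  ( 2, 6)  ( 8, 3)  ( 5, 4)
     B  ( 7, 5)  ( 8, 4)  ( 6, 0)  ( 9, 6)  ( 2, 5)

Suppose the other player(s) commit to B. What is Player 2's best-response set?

argmax u_2 = {S}

u_2(P vs B) = 5
u_2(Q vs B) = 4
u_2(R vs B) = 0
u_2(S vs B) = 6
u_2(T vs B) = 5
max payoff 6 at {S}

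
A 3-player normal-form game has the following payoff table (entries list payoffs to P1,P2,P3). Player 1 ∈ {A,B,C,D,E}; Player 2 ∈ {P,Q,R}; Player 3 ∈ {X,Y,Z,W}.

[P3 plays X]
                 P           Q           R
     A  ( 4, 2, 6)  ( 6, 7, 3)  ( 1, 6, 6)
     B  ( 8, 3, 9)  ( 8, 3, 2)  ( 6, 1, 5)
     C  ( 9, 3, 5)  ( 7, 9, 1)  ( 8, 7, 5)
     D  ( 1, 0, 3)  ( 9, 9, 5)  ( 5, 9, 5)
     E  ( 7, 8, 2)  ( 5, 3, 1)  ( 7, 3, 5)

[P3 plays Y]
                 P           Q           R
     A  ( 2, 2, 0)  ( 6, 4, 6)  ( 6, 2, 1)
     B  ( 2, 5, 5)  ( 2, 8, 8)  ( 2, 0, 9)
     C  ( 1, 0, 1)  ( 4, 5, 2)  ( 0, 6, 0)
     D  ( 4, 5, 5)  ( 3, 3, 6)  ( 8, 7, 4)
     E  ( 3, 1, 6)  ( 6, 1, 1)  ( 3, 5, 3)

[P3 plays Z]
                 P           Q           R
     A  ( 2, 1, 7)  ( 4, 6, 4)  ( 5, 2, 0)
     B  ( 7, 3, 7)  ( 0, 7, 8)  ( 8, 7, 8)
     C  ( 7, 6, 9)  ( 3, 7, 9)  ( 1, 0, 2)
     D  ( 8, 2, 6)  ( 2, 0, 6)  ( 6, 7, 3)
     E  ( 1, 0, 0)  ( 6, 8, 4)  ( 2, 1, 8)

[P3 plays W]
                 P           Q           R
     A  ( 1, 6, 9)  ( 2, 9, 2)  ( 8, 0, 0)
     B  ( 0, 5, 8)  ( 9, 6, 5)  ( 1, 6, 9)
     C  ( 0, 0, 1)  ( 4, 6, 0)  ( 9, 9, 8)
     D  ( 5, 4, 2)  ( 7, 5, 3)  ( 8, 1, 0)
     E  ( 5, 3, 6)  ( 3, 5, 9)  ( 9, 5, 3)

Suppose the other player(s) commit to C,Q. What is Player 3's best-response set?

u_3(X vs C,Q) = 1
u_3(Y vs C,Q) = 2
u_3(Z vs C,Q) = 9
u_3(W vs C,Q) = 0
max payoff 9 at {Z}

BR_3 = {Z}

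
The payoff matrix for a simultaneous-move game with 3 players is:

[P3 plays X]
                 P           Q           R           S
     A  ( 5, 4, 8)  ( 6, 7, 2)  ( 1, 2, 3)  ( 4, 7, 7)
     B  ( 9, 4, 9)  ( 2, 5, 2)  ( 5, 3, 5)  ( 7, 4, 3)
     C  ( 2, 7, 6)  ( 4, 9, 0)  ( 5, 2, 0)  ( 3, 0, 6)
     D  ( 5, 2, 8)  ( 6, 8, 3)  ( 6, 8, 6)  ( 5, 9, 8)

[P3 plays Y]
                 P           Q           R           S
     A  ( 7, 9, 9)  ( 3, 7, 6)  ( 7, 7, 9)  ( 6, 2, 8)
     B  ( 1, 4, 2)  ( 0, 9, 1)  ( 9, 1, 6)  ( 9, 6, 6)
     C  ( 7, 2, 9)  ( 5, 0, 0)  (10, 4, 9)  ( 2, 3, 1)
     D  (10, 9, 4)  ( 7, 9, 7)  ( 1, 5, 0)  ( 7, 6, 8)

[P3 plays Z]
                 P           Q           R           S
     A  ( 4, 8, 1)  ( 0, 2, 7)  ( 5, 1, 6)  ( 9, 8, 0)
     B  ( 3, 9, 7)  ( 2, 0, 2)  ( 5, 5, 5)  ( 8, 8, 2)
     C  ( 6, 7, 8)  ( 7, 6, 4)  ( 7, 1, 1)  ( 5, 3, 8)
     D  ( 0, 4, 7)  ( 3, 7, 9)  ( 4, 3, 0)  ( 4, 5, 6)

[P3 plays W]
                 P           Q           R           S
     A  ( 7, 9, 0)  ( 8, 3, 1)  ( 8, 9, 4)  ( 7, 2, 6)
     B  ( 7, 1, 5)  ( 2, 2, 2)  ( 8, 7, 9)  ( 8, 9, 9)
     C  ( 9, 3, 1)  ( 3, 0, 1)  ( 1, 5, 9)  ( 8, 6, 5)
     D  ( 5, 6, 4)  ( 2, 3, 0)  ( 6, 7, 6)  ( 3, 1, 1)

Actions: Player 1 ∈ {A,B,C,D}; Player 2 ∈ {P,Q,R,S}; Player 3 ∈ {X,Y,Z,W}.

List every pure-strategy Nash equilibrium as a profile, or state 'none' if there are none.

PSNE = {(B,S,W), (C,R,Y)}

(A,P,X): not NE [P1→B gives 9>5; P2→S gives 7>4; P3→Y gives 9>8]
(A,P,Y): not NE [P1→D gives 10>7]
(A,P,Z): not NE [P1→C gives 6>4; P3→Y gives 9>1]
(A,P,W): not NE [P1→C gives 9>7; P3→Y gives 9>0]
(A,Q,X): not NE [P3→Z gives 7>2]
(A,Q,Y): not NE [P1→D gives 7>3; P2→P gives 9>7; P3→Z gives 7>6]
(A,Q,Z): not NE [P1→C gives 7>0; P2→S gives 8>2]
(A,Q,W): not NE [P2→R gives 9>3; P3→Z gives 7>1]
(A,R,X): not NE [P1→D gives 6>1; P2→S gives 7>2; P3→Y gives 9>3]
(A,R,Y): not NE [P1→C gives 10>7; P2→P gives 9>7]
(A,R,Z): not NE [P1→C gives 7>5; P2→S gives 8>1; P3→Y gives 9>6]
(A,R,W): not NE [P3→Y gives 9>4]
(A,S,X): not NE [P1→B gives 7>4; P3→Y gives 8>7]
(A,S,Y): not NE [P1→B gives 9>6; P2→P gives 9>2]
(A,S,Z): not NE [P3→Y gives 8>0]
(A,S,W): not NE [P1→C gives 8>7; P2→R gives 9>2; P3→Y gives 8>6]
(B,P,X): not NE [P2→Q gives 5>4]
(B,P,Y): not NE [P1→D gives 10>1; P2→Q gives 9>4; P3→X gives 9>2]
(B,P,Z): not NE [P1→C gives 6>3; P3→X gives 9>7]
(B,P,W): not NE [P1→C gives 9>7; P2→S gives 9>1; P3→X gives 9>5]
(B,Q,X): not NE [P1→D gives 6>2]
(B,Q,Y): not NE [P1→D gives 7>0; P3→W gives 2>1]
(B,Q,Z): not NE [P1→C gives 7>2; P2→P gives 9>0]
(B,Q,W): not NE [P1→A gives 8>2; P2→S gives 9>2]
(B,R,X): not NE [P1→D gives 6>5; P2→Q gives 5>3; P3→W gives 9>5]
(B,R,Y): not NE [P1→C gives 10>9; P2→Q gives 9>1; P3→W gives 9>6]
(B,R,Z): not NE [P1→C gives 7>5; P2→P gives 9>5; P3→W gives 9>5]
(B,R,W): not NE [P2→S gives 9>7]
(B,S,X): not NE [P2→Q gives 5>4; P3→W gives 9>3]
(B,S,Y): not NE [P2→Q gives 9>6; P3→W gives 9>6]
(B,S,Z): not NE [P1→A gives 9>8; P2→P gives 9>8; P3→W gives 9>2]
(B,S,W): NE
(C,P,X): not NE [P1→B gives 9>2; P2→Q gives 9>7; P3→Y gives 9>6]
(C,P,Y): not NE [P1→D gives 10>7; P2→R gives 4>2]
(C,P,Z): not NE [P3→Y gives 9>8]
(C,P,W): not NE [P2→S gives 6>3; P3→Y gives 9>1]
(C,Q,X): not NE [P1→D gives 6>4; P3→Z gives 4>0]
(C,Q,Y): not NE [P1→D gives 7>5; P2→R gives 4>0; P3→Z gives 4>0]
(C,Q,Z): not NE [P2→P gives 7>6]
(C,Q,W): not NE [P1→A gives 8>3; P2→S gives 6>0; P3→Z gives 4>1]
(C,R,X): not NE [P1→D gives 6>5; P2→Q gives 9>2; P3→W gives 9>0]
(C,R,Y): NE
(C,R,Z): not NE [P2→P gives 7>1; P3→W gives 9>1]
(C,R,W): not NE [P1→B gives 8>1; P2→S gives 6>5]
(C,S,X): not NE [P1→B gives 7>3; P2→Q gives 9>0; P3→Z gives 8>6]
(C,S,Y): not NE [P1→B gives 9>2; P2→R gives 4>3; P3→Z gives 8>1]
(C,S,Z): not NE [P1→A gives 9>5; P2→P gives 7>3]
(C,S,W): not NE [P3→Z gives 8>5]
(D,P,X): not NE [P1→B gives 9>5; P2→S gives 9>2]
(D,P,Y): not NE [P3→X gives 8>4]
(D,P,Z): not NE [P1→C gives 6>0; P2→Q gives 7>4; P3→X gives 8>7]
(D,P,W): not NE [P1→C gives 9>5; P2→R gives 7>6; P3→X gives 8>4]
(D,Q,X): not NE [P2→S gives 9>8; P3→Z gives 9>3]
(D,Q,Y): not NE [P3→Z gives 9>7]
(D,Q,Z): not NE [P1→C gives 7>3]
(D,Q,W): not NE [P1→A gives 8>2; P2→R gives 7>3; P3→Z gives 9>0]
(D,R,X): not NE [P2→S gives 9>8]
(D,R,Y): not NE [P1→C gives 10>1; P2→Q gives 9>5; P3→W gives 6>0]
(D,R,Z): not NE [P1→C gives 7>4; P2→Q gives 7>3; P3→W gives 6>0]
(D,R,W): not NE [P1→B gives 8>6]
(D,S,X): not NE [P1→B gives 7>5]
(D,S,Y): not NE [P1→B gives 9>7; P2→Q gives 9>6]
(D,S,Z): not NE [P1→A gives 9>4; P2→Q gives 7>5; P3→Y gives 8>6]
(D,S,W): not NE [P1→C gives 8>3; P2→R gives 7>1; P3→Y gives 8>1]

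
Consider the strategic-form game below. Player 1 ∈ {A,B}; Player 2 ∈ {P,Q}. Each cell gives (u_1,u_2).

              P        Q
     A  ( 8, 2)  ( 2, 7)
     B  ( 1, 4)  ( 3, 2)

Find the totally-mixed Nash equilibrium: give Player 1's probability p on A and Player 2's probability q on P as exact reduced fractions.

P1 indiff ⇒ q·8+(1-q)·2 = q·1+(1-q)·3 ⇒ q(7) = (1-q)(1) ⇒ q = 1/8
P2 indiff ⇒ p·2+(1-p)·4 = p·7+(1-p)·2 ⇒ p(-5) = (1-p)(-2) ⇒ p = 2/7

p=2/7, q=1/8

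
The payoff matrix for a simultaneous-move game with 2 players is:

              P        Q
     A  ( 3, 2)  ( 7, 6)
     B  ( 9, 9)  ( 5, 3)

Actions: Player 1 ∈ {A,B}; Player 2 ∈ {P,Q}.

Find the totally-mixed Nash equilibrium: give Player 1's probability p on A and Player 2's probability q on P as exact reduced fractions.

p=3/5, q=1/4

P1 indiff ⇒ q·3+(1-q)·7 = q·9+(1-q)·5 ⇒ q(-6) = (1-q)(-2) ⇒ q = 1/4
P2 indiff ⇒ p·2+(1-p)·9 = p·6+(1-p)·3 ⇒ p(-4) = (1-p)(-6) ⇒ p = 3/5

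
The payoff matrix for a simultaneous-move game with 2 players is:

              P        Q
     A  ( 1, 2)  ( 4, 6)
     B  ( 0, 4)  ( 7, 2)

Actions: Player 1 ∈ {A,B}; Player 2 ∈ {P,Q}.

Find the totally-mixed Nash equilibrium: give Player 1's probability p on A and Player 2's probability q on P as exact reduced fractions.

P1 indiff ⇒ q·1+(1-q)·4 = q·0+(1-q)·7 ⇒ q(1) = (1-q)(3) ⇒ q = 3/4
P2 indiff ⇒ p·2+(1-p)·4 = p·6+(1-p)·2 ⇒ p(-4) = (1-p)(-2) ⇒ p = 1/3

p=1/3, q=3/4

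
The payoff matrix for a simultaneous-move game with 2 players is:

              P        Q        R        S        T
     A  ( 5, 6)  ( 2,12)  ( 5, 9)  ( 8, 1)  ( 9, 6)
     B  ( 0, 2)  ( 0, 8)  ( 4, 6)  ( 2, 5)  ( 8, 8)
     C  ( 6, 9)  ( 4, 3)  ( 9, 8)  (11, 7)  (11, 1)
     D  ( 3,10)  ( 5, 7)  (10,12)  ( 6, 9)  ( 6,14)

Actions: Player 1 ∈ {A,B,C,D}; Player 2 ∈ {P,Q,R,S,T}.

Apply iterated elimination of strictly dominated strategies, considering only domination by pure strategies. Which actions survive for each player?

P1 drop A (C beats it: P:6>5 Q:4>2 R:9>5 S:11>8 T:11>9)
P1 drop B (C beats it: P:6>0 Q:4>0 R:9>4 S:11>2 T:11>8)
P2 drop Q (P beats it: C:9>3 D:10>7)
P2 drop S (P beats it: C:9>7 D:10>9)
P1→{C,D} P2→{P,R,T}

IESDS → P1:{C,D} P2:{P,R,T}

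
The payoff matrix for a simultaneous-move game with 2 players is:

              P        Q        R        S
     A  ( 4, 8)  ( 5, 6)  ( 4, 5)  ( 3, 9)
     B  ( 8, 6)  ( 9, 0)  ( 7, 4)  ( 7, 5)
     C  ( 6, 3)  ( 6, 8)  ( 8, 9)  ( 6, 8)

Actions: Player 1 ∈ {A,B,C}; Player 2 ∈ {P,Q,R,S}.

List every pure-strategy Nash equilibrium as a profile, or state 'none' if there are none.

NE set: (B,P), (C,R)

(A,P): not NE [P1→B gives 8>4; P2→S gives 9>8]
(A,Q): not NE [P1→B gives 9>5; P2→S gives 9>6]
(A,R): not NE [P1→C gives 8>4; P2→S gives 9>5]
(A,S): not NE [P1→B gives 7>3]
(B,P): NE
(B,Q): not NE [P2→P gives 6>0]
(B,R): not NE [P1→C gives 8>7; P2→P gives 6>4]
(B,S): not NE [P2→P gives 6>5]
(C,P): not NE [P1→B gives 8>6; P2→R gives 9>3]
(C,Q): not NE [P1→B gives 9>6; P2→R gives 9>8]
(C,R): NE
(C,S): not NE [P1→B gives 7>6; P2→R gives 9>8]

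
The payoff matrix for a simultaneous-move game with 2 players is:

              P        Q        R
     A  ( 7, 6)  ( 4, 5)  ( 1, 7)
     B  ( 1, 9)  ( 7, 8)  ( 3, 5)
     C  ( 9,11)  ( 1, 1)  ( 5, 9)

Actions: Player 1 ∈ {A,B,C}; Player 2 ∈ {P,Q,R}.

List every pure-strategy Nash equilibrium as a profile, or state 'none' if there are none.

(A,P): not NE [P1→C gives 9>7; P2→R gives 7>6]
(A,Q): not NE [P1→B gives 7>4; P2→R gives 7>5]
(A,R): not NE [P1→C gives 5>1]
(B,P): not NE [P1→C gives 9>1]
(B,Q): not NE [P2→P gives 9>8]
(B,R): not NE [P1→C gives 5>3; P2→P gives 9>5]
(C,P): NE
(C,Q): not NE [P1→B gives 7>1; P2→P gives 11>1]
(C,R): not NE [P2→P gives 11>9]

PSNE = {(C,P)}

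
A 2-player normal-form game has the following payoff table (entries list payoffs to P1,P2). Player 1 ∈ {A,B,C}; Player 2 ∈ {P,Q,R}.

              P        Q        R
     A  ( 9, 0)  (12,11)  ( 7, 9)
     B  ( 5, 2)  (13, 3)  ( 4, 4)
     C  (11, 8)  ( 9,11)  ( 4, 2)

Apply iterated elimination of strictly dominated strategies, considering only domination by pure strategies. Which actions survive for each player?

P2 drop P (Q beats it: A:11>0 B:3>2 C:11>8)
P1 drop C (A beats it: Q:12>9 R:7>4)
P1→{A,B} P2→{Q,R}

Survivors P1:{A,B} P2:{Q,R}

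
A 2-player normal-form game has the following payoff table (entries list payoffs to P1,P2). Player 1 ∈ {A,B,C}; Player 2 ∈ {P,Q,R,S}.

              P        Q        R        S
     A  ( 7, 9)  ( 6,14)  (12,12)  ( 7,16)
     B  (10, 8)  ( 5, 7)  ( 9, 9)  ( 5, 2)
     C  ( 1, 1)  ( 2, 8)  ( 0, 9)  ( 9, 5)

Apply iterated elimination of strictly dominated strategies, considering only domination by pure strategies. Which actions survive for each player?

Survivors P1:{A,C} P2:{Q,R,S}

P2 drop P (R beats it: A:12>9 B:9>8 C:9>1)
P1 drop B (A beats it: Q:6>5 R:12>9 S:7>5)
P1→{A,C} P2→{Q,R,S}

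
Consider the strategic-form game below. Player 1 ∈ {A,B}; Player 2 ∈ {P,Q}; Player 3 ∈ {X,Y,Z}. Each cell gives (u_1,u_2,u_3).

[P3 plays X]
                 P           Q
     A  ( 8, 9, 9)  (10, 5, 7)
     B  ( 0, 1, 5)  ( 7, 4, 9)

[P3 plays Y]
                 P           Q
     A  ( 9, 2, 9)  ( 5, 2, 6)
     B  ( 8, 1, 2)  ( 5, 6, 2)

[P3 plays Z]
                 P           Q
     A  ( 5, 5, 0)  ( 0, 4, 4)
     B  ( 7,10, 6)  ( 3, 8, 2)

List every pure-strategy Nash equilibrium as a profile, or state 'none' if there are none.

PSNE = {(A,P,X), (A,P,Y), (B,P,Z)}

(A,P,X): NE
(A,P,Y): NE
(A,P,Z): not NE [P1→B gives 7>5; P3→Y gives 9>0]
(A,Q,X): not NE [P2→P gives 9>5]
(A,Q,Y): not NE [P3→X gives 7>6]
(A,Q,Z): not NE [P1→B gives 3>0; P2→P gives 5>4; P3→X gives 7>4]
(B,P,X): not NE [P1→A gives 8>0; P2→Q gives 4>1; P3→Z gives 6>5]
(B,P,Y): not NE [P1→A gives 9>8; P2→Q gives 6>1; P3→Z gives 6>2]
(B,P,Z): NE
(B,Q,X): not NE [P1→A gives 10>7]
(B,Q,Y): not NE [P3→X gives 9>2]
(B,Q,Z): not NE [P2→P gives 10>8; P3→X gives 9>2]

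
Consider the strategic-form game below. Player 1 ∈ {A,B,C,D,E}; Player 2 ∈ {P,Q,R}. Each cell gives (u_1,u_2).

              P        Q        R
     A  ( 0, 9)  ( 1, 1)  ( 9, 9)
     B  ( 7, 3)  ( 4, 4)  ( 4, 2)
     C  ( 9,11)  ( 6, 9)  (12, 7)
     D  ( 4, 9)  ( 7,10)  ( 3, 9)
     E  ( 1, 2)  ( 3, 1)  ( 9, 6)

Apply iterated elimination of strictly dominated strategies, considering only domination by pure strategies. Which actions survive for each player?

P1 drop A (C beats it: P:9>0 Q:6>1 R:12>9)
P1 drop B (C beats it: P:9>7 Q:6>4 R:12>4)
P1 drop E (C beats it: P:9>1 Q:6>3 R:12>9)
P2 drop R (Q beats it: C:9>7 D:10>9)
P1→{C,D} P2→{P,Q}

Survivors P1:{C,D} P2:{P,Q}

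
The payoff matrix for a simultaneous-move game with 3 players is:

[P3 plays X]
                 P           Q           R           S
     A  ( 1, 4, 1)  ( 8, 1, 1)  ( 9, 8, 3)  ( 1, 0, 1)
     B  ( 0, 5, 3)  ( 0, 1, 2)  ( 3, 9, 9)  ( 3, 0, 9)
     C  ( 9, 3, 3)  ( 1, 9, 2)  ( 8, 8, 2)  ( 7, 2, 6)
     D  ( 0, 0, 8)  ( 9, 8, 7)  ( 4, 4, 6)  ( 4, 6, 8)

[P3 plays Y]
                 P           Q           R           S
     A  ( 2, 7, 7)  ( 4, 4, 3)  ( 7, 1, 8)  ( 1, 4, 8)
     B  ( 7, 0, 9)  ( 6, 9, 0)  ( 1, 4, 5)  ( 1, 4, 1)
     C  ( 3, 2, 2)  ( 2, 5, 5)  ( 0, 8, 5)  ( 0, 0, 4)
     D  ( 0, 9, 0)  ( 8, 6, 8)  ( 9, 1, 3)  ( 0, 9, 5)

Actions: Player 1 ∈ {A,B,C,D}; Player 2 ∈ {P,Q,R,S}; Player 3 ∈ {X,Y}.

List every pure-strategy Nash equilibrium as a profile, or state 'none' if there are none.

(A,P,X): not NE [P1→C gives 9>1; P2→R gives 8>4; P3→Y gives 7>1]
(A,P,Y): not NE [P1→B gives 7>2]
(A,Q,X): not NE [P1→D gives 9>8; P2→R gives 8>1; P3→Y gives 3>1]
(A,Q,Y): not NE [P1→D gives 8>4; P2→P gives 7>4]
(A,R,X): not NE [P3→Y gives 8>3]
(A,R,Y): not NE [P1→D gives 9>7; P2→P gives 7>1]
(A,S,X): not NE [P1→C gives 7>1; P2→R gives 8>0; P3→Y gives 8>1]
(A,S,Y): not NE [P2→P gives 7>4]
(B,P,X): not NE [P1→C gives 9>0; P2→R gives 9>5; P3→Y gives 9>3]
(B,P,Y): not NE [P2→Q gives 9>0]
(B,Q,X): not NE [P1→D gives 9>0; P2→R gives 9>1]
(B,Q,Y): not NE [P1→D gives 8>6; P3→X gives 2>0]
(B,R,X): not NE [P1→A gives 9>3]
(B,R,Y): not NE [P1→D gives 9>1; P2→Q gives 9>4; P3→X gives 9>5]
(B,S,X): not NE [P1→C gives 7>3; P2→R gives 9>0]
(B,S,Y): not NE [P2→Q gives 9>4; P3→X gives 9>1]
(C,P,X): not NE [P2→Q gives 9>3]
(C,P,Y): not NE [P1→B gives 7>3; P2→R gives 8>2; P3→X gives 3>2]
(C,Q,X): not NE [P1→D gives 9>1; P3→Y gives 5>2]
(C,Q,Y): not NE [P1→D gives 8>2; P2→R gives 8>5]
(C,R,X): not NE [P1→A gives 9>8; P2→Q gives 9>8; P3→Y gives 5>2]
(C,R,Y): not NE [P1→D gives 9>0]
(C,S,X): not NE [P2→Q gives 9>2]
(C,S,Y): not NE [P1→B gives 1>0; P2→R gives 8>0; P3→X gives 6>4]
(D,P,X): not NE [P1→C gives 9>0; P2→Q gives 8>0]
(D,P,Y): not NE [P1→B gives 7>0; P3→X gives 8>0]
(D,Q,X): not NE [P3→Y gives 8>7]
(D,Q,Y): not NE [P2→S gives 9>6]
(D,R,X): not NE [P1→A gives 9>4; P2→Q gives 8>4]
(D,R,Y): not NE [P2→S gives 9>1; P3→X gives 6>3]
(D,S,X): not NE [P1→C gives 7>4; P2→Q gives 8>6]
(D,S,Y): not NE [P1→B gives 1>0; P3→X gives 8>5]

No pure NE.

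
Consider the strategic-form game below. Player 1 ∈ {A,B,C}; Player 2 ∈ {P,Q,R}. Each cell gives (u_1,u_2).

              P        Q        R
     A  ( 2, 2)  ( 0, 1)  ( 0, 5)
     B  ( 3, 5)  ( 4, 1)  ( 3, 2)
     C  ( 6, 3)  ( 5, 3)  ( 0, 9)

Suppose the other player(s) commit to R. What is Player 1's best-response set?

u_1(A vs R) = 0
u_1(B vs R) = 3
u_1(C vs R) = 0
max payoff 3 at {B}

argmax u_1 = {B}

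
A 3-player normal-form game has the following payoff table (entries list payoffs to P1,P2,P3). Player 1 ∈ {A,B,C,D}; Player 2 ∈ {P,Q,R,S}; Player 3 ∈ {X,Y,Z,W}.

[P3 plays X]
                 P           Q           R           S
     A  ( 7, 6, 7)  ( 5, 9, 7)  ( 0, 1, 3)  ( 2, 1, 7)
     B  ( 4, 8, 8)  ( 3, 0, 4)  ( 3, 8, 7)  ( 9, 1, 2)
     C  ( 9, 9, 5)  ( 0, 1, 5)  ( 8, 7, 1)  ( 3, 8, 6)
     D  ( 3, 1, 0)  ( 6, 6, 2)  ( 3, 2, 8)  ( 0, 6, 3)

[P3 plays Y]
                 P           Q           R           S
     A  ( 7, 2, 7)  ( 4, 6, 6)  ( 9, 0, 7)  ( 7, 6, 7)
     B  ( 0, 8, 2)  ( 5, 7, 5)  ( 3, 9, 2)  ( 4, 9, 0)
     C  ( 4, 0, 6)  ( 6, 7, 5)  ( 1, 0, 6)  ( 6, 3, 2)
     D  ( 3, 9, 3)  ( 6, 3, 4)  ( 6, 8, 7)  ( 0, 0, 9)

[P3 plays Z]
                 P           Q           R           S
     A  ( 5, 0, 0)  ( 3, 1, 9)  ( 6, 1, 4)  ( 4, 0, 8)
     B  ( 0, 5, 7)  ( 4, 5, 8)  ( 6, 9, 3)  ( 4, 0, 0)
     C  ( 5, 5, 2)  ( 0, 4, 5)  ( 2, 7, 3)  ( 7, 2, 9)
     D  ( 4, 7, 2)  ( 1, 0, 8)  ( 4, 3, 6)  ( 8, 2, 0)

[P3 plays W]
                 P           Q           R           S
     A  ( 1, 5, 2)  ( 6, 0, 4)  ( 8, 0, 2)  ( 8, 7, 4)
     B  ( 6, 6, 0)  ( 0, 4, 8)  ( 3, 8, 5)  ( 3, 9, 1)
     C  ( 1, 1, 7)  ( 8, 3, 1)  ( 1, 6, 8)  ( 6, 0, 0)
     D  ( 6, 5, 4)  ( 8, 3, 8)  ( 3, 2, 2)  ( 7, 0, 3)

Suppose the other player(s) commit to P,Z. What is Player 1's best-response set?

argmax u_1 = {A,C}

u_1(A vs P,Z) = 5
u_1(B vs P,Z) = 0
u_1(C vs P,Z) = 5
u_1(D vs P,Z) = 4
max payoff 5 at {A,C}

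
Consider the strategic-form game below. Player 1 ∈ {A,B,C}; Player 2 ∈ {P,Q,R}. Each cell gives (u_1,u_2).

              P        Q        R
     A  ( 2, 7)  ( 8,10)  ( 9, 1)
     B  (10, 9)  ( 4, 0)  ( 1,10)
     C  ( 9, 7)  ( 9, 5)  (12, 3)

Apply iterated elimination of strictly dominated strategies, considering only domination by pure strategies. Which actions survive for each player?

Survivors P1:{B,C} P2:{P,R}

P1 drop A (C beats it: P:9>2 Q:9>8 R:12>9)
P2 drop Q (P beats it: B:9>0 C:7>5)
P1→{B,C} P2→{P,R}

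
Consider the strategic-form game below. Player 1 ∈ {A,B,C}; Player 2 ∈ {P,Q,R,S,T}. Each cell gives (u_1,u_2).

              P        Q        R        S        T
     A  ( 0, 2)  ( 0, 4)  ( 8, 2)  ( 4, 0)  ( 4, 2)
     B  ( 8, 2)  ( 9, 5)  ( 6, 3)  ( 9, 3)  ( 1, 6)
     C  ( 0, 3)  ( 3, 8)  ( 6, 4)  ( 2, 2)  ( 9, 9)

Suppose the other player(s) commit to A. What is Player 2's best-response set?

BR_2 = {Q}

u_2(P vs A) = 2
u_2(Q vs A) = 4
u_2(R vs A) = 2
u_2(S vs A) = 0
u_2(T vs A) = 2
max payoff 4 at {Q}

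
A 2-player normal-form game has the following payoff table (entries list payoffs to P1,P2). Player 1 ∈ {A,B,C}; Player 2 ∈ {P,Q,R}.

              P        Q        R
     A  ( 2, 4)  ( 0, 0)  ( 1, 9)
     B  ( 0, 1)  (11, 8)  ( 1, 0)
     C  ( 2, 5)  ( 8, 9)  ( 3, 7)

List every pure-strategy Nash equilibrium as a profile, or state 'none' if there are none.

(A,P): not NE [P2→R gives 9>4]
(A,Q): not NE [P1→B gives 11>0; P2→R gives 9>0]
(A,R): not NE [P1→C gives 3>1]
(B,P): not NE [P1→C gives 2>0; P2→Q gives 8>1]
(B,Q): NE
(B,R): not NE [P1→C gives 3>1; P2→Q gives 8>0]
(C,P): not NE [P2→Q gives 9>5]
(C,Q): not NE [P1→B gives 11>8]
(C,R): not NE [P2→Q gives 9>7]

Nash profiles: (B,Q)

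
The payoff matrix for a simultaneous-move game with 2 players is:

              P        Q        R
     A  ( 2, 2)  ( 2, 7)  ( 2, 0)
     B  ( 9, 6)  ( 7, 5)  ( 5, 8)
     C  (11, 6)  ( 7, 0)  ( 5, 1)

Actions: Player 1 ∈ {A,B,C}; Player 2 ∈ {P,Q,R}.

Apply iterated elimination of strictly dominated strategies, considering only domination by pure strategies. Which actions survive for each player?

P1 drop A (B beats it: P:9>2 Q:7>2 R:5>2)
P2 drop Q (P beats it: B:6>5 C:6>0)
P1→{B,C} P2→{P,R}

Remaining: P1:{B,C} P2:{P,R}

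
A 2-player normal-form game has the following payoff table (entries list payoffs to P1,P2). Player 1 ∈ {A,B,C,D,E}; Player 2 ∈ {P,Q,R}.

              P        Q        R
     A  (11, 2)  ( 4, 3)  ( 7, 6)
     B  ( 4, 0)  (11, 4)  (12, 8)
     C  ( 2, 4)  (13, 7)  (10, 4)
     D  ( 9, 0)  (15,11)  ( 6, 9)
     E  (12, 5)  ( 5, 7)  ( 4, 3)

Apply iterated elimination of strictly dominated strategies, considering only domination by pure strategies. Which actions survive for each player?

P2 drop P (Q beats it: A:3>2 B:4>0 C:7>4 D:11>0 E:7>5)
P1 drop A (B beats it: Q:11>4 R:12>7)
P1 drop E (B beats it: Q:11>5 R:12>4)
P1→{B,C,D} P2→{Q,R}

Survivors P1:{B,C,D} P2:{Q,R}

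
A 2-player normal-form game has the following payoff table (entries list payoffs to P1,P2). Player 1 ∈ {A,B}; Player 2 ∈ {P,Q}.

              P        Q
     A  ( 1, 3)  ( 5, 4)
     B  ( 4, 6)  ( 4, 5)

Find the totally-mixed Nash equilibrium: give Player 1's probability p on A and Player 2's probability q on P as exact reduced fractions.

(p,q) = (1/2, 1/4)

P1 indiff ⇒ q·1+(1-q)·5 = q·4+(1-q)·4 ⇒ q(-3) = (1-q)(-1) ⇒ q = 1/4
P2 indiff ⇒ p·3+(1-p)·6 = p·4+(1-p)·5 ⇒ p(-1) = (1-p)(-1) ⇒ p = 1/2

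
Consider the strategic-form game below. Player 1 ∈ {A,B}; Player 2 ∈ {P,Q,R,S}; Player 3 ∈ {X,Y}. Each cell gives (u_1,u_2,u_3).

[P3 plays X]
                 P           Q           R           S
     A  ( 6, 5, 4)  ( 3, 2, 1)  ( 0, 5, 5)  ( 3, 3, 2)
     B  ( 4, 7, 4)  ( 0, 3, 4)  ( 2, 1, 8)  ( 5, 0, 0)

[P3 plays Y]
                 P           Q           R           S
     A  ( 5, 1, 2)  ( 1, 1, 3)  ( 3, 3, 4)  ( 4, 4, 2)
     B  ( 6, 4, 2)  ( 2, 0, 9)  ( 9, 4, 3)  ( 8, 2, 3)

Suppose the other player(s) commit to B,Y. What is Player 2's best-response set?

P2 best: {P,R}

u_2(P vs B,Y) = 4
u_2(Q vs B,Y) = 0
u_2(R vs B,Y) = 4
u_2(S vs B,Y) = 2
max payoff 4 at {P,R}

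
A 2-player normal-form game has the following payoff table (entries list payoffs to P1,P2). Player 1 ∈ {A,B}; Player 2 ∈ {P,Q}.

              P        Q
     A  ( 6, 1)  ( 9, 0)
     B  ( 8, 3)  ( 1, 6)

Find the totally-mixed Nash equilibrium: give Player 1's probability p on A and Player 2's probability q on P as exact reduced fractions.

p=3/4, q=4/5

P1 indiff ⇒ q·6+(1-q)·9 = q·8+(1-q)·1 ⇒ q(-2) = (1-q)(-8) ⇒ q = 4/5
P2 indiff ⇒ p·1+(1-p)·3 = p·0+(1-p)·6 ⇒ p(1) = (1-p)(3) ⇒ p = 3/4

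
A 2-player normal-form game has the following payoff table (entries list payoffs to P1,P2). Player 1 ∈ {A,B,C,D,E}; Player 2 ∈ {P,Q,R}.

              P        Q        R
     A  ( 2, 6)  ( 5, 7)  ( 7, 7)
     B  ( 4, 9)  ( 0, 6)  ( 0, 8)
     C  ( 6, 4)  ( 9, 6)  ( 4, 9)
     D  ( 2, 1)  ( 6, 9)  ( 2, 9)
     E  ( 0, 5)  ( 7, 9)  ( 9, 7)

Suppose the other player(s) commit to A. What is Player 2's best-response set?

u_2(P vs A) = 6
u_2(Q vs A) = 7
u_2(R vs A) = 7
max payoff 7 at {Q,R}

argmax u_2 = {Q,R}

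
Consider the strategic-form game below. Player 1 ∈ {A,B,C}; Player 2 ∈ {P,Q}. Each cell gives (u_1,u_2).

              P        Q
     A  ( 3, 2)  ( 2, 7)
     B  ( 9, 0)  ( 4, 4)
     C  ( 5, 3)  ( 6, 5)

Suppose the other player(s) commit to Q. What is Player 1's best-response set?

u_1(A vs Q) = 2
u_1(B vs Q) = 4
u_1(C vs Q) = 6
max payoff 6 at {C}

BR_1 = {C}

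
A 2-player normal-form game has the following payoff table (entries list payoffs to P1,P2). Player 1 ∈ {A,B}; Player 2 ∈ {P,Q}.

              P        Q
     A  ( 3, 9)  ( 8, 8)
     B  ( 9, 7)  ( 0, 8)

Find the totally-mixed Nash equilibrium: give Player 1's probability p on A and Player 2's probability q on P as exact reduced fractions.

P1 mixes 1/2 on A; P2 mixes 4/7 on P

P1 indiff ⇒ q·3+(1-q)·8 = q·9+(1-q)·0 ⇒ q(-6) = (1-q)(-8) ⇒ q = 4/7
P2 indiff ⇒ p·9+(1-p)·7 = p·8+(1-p)·8 ⇒ p(1) = (1-p)(1) ⇒ p = 1/2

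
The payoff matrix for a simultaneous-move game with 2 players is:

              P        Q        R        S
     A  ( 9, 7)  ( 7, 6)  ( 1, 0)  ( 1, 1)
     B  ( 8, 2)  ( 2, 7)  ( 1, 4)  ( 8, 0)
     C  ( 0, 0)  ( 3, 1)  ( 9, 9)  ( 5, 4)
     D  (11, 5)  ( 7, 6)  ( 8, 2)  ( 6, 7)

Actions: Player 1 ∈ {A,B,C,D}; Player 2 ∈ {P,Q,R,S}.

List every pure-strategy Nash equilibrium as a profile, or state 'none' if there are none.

(A,P): not NE [P1→D gives 11>9]
(A,Q): not NE [P2→P gives 7>6]
(A,R): not NE [P1→C gives 9>1; P2→P gives 7>0]
(A,S): not NE [P1→B gives 8>1; P2→P gives 7>1]
(B,P): not NE [P1→D gives 11>8; P2→Q gives 7>2]
(B,Q): not NE [P1→D gives 7>2]
(B,R): not NE [P1→C gives 9>1; P2→Q gives 7>4]
(B,S): not NE [P2→Q gives 7>0]
(C,P): not NE [P1→D gives 11>0; P2→R gives 9>0]
(C,Q): not NE [P1→D gives 7>3; P2→R gives 9>1]
(C,R): NE
(C,S): not NE [P1→B gives 8>5; P2→R gives 9>4]
(D,P): not NE [P2→S gives 7>5]
(D,Q): not NE [P2→S gives 7>6]
(D,R): not NE [P1→C gives 9>8; P2→S gives 7>2]
(D,S): not NE [P1→B gives 8>6]

PSNE = {(C,R)}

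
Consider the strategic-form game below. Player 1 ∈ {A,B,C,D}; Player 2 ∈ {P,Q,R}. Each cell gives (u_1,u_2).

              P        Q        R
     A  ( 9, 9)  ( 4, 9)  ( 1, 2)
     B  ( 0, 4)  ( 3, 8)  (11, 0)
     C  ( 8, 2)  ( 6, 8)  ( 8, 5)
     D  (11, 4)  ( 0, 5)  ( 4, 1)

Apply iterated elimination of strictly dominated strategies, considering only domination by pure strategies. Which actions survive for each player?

P2 drop R (Q beats it: A:9>2 B:8>0 C:8>5 D:5>1)
P1 drop B (A beats it: P:9>0 Q:4>3)
P1→{A,C,D} P2→{P,Q}

IESDS → P1:{A,C,D} P2:{P,Q}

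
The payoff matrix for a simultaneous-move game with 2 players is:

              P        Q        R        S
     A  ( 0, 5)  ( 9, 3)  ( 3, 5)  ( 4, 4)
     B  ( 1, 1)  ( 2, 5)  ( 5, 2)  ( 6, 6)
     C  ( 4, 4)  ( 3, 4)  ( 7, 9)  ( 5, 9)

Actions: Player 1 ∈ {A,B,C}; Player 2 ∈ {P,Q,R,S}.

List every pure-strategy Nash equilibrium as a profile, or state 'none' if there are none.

NE set: (B,S), (C,R)

(A,P): not NE [P1→C gives 4>0]
(A,Q): not NE [P2→R gives 5>3]
(A,R): not NE [P1→C gives 7>3]
(A,S): not NE [P1→B gives 6>4; P2→R gives 5>4]
(B,P): not NE [P1→C gives 4>1; P2→S gives 6>1]
(B,Q): not NE [P1→A gives 9>2; P2→S gives 6>5]
(B,R): not NE [P1→C gives 7>5; P2→S gives 6>2]
(B,S): NE
(C,P): not NE [P2→S gives 9>4]
(C,Q): not NE [P1→A gives 9>3; P2→S gives 9>4]
(C,R): NE
(C,S): not NE [P1→B gives 6>5]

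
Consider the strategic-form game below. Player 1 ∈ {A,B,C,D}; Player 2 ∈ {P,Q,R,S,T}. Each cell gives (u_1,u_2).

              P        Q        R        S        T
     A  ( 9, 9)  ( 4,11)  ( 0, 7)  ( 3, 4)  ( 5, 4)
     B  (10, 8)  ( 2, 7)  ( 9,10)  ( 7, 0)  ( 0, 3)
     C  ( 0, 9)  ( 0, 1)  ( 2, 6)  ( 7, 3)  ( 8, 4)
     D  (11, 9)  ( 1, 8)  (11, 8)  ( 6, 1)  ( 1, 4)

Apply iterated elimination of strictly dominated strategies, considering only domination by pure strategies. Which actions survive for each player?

P2 drop S (P beats it: A:9>4 B:8>0 C:9>3 D:9>1)
P2 drop T (P beats it: A:9>4 B:8>3 C:9>4 D:9>4)
P1 drop C (B beats it: P:10>0 Q:2>0 R:9>2)
P1→{A,B,D} P2→{P,Q,R}

Remaining: P1:{A,B,D} P2:{P,Q,R}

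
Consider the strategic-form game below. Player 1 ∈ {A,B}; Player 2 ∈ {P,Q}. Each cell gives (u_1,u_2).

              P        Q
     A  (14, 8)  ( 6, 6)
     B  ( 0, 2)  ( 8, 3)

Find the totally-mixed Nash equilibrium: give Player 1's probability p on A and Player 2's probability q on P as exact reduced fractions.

P1 mixes 1/3 on A; P2 mixes 1/8 on P

P1 indiff ⇒ q·14+(1-q)·6 = q·0+(1-q)·8 ⇒ q(14) = (1-q)(2) ⇒ q = 1/8
P2 indiff ⇒ p·8+(1-p)·2 = p·6+(1-p)·3 ⇒ p(2) = (1-p)(1) ⇒ p = 1/3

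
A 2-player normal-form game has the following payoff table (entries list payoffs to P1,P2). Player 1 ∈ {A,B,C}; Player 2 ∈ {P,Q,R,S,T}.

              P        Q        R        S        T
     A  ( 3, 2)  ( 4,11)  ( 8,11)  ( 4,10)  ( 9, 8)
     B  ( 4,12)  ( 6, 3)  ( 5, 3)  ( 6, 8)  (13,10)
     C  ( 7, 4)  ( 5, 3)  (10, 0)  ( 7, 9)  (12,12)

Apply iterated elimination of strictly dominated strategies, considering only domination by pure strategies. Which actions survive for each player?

Remaining: P1:{B,C} P2:{P,T}

P1 drop A (C beats it: P:7>3 Q:5>4 R:10>8 S:7>4 T:12>9)
P2 drop Q (P beats it: B:12>3 C:4>3)
P2 drop R (P beats it: B:12>3 C:4>0)
P2 drop S (T beats it: B:10>8 C:12>9)
P1→{B,C} P2→{P,T}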